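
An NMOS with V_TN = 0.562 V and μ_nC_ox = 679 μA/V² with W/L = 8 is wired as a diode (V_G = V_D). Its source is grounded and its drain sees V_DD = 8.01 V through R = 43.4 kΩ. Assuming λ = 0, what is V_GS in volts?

With gate tied to drain, V_GS = V_DS ≥ V_GS − V_TN, so the device is in saturation.
k_n = μ_nC_ox · (W/L) = 5.432 mA/V².
KCL at the drain: ½ k_n (V_GS − V_TN)² = (V_DD − V_GS)/R.
Let x = V_GS − 0.562. Then 118 x² + x − 7.448 = 0, giving x = 0.247 V (positive root), so V_GS = 0.809 V.
I_D = (V_DD − V_GS)/R = (8.01 − 0.809) / 43.4 = 0.166 mA.

V_GS = 0.809 V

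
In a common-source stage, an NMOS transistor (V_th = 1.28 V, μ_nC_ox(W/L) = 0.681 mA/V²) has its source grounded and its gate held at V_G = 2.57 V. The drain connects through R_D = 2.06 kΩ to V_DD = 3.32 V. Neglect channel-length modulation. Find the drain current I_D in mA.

V_GS = V_G = 2.57 V, so V_ov = 2.57 − 1.28 = 1.29 V.
Assume saturation: I_D = ½ k_n V_ov² = 0.5 × 0.681 × 1.29² = 0.567 mA, giving V_DS = V_DD − I_D R_D = 3.32 − 0.567 × 2.06 = 2.15 V.
V_DS = 2.15 V ≥ V_ov = 1.29 V, confirming saturation.

I_D = 0.567 mA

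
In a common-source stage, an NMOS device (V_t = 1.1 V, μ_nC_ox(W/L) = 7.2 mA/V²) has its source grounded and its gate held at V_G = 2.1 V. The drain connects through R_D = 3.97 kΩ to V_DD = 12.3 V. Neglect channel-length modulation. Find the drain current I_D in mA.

V_GS = V_G = 2.1 V, so V_ov = 2.1 − 1.1 = 1 V.
Assume saturation: I_D = ½ k_n V_ov² = 0.5 × 7.2 × 1² = 3.6 mA, giving V_DS = V_DD − I_D R_D = 12.3 − 3.6 × 3.97 = -1.99 V.
But -1.99 V < V_ov = 1 V, so the device is actually in triode.
In triode I_D = k_n[V_ov V_DS − ½ V_DS²] and I_D = (V_DD − V_DS)/R_D. Equating: 14.3 V_DS² − 29.58 V_DS + 12.3 = 0, giving V_DS = 0.576 V (the root below V_ov).
I_D = (12.3 − 0.576) / 3.97 = 2.95 mA.

I_D = 2.95 mA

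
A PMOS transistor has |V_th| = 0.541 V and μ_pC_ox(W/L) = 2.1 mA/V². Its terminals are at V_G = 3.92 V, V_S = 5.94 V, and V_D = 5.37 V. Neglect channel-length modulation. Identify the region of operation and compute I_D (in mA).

Triode; I_D = 1.43 mA

V_SG = V_S − V_G = 5.94 − 3.92 = 2.02 V; V_SD = V_S − V_D = 5.94 − 5.37 = 0.57 V.
V_ov = V_SG − |V_th| = 2.02 − 0.541 = 1.48 V.
Since V_SD = 0.57 V < V_ov = 1.48 V, the device is in the triode region.
I_D = k_p [V_ov · V_SD − ½ V_SD²] = 2.1 × [1.48 × 0.57 − 0.5 × 0.57²] = 1.43 mA.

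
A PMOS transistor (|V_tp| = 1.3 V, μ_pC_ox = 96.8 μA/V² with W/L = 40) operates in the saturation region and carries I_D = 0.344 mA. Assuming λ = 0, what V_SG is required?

V_SG = 1.72 V

k_p = μ_pC_ox · (W/L) = 3.872 mA/V².
In saturation I_D = ½ k_p (V_SG − |V_tp|)², so V_SG − |V_tp| = √(2 I_D / k_p) = √(2 × 0.344 / 3.872) = 0.422 V.
V_SG = 1.3 + 0.422 = 1.72 V.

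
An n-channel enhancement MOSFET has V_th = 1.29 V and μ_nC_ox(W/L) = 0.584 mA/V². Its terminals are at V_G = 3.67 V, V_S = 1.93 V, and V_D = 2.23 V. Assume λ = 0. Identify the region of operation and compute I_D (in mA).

V_GS = V_G − V_S = 3.67 − 1.93 = 1.74 V; V_DS = V_D − V_S = 2.23 − 1.93 = 0.3 V.
V_ov = V_GS − V_th = 1.74 − 1.29 = 0.45 V.
Since V_DS = 0.3 V < V_ov = 0.45 V, the device is in the triode region.
I_D = k_n [V_ov · V_DS − ½ V_DS²] = 0.584 × [0.45 × 0.3 − 0.5 × 0.3²] = 0.0526 mA.

Triode; I_D = 0.0526 mA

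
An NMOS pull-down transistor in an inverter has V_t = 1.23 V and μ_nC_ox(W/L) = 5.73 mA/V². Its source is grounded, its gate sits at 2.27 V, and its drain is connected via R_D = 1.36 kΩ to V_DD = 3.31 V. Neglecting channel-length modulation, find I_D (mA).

V_GS = V_G = 2.27 V, so V_ov = 2.27 − 1.23 = 1.04 V.
Assume saturation: I_D = ½ k_n V_ov² = 0.5 × 5.73 × 1.04² = 3.1 mA, giving V_DS = V_DD − I_D R_D = 3.31 − 3.1 × 1.36 = -0.904 V.
But -0.904 V < V_ov = 1.04 V, so the device is actually in triode.
In triode I_D = k_n[V_ov V_DS − ½ V_DS²] and I_D = (V_DD − V_DS)/R_D. Equating: 3.9 V_DS² − 9.105 V_DS + 3.31 = 0, giving V_DS = 0.45 V (the root below V_ov).
I_D = (3.31 − 0.45) / 1.36 = 2.1 mA.

I_D = 2.10 mA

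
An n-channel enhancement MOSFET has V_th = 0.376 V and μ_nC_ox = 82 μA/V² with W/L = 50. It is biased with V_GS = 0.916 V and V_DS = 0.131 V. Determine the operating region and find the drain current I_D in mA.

k_n = μ_nC_ox · (W/L) = 4.1 mA/V².
V_ov = V_GS − V_th = 0.916 − 0.376 = 0.54 V.
Since V_DS = 0.131 V < V_ov = 0.54 V, the device is in the triode region.
I_D = k_n [V_ov · V_DS − ½ V_DS²] = 4.1 × [0.54 × 0.131 − 0.5 × 0.131²] = 0.255 mA.

Triode; I_D = 0.255 mA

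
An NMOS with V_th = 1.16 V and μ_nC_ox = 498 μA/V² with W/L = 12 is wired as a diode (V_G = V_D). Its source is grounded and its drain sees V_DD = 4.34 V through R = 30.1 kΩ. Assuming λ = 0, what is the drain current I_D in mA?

I_D = 0.0996 mA

With gate tied to drain, V_GS = V_DS ≥ V_GS − V_th, so the device is in saturation.
k_n = μ_nC_ox · (W/L) = 5.976 mA/V².
KCL at the drain: ½ k_n (V_GS − V_th)² = (V_DD − V_GS)/R.
Let x = V_GS − 1.16. Then 89.9 x² + x − 3.18 = 0, giving x = 0.183 V (positive root), so V_GS = 1.34 V.
I_D = (V_DD − V_GS)/R = (4.34 − 1.34) / 30.1 = 0.0996 mA.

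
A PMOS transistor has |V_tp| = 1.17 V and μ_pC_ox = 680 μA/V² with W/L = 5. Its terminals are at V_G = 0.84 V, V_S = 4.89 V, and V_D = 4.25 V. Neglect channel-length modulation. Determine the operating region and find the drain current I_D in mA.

V_SG = V_S − V_G = 4.89 − 0.84 = 4.05 V; V_SD = V_S − V_D = 4.89 − 4.25 = 0.64 V.
k_p = μ_pC_ox · (W/L) = 3.4 mA/V².
V_ov = V_SG − |V_tp| = 4.05 − 1.17 = 2.88 V.
Since V_SD = 0.64 V < V_ov = 2.88 V, the device is in the triode region.
I_D = k_p [V_ov · V_SD − ½ V_SD²] = 3.4 × [2.88 × 0.64 − 0.5 × 0.64²] = 5.57 mA.

Triode; I_D = 5.57 mA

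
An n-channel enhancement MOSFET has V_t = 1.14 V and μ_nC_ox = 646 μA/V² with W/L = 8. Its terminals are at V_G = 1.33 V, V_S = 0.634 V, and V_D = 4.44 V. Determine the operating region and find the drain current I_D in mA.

Cutoff; I_D = 0 mA

V_GS = V_G − V_S = 1.33 − 0.634 = 0.696 V; V_DS = V_D − V_S = 4.44 − 0.634 = 3.81 V.
V_GS = 0.696 V < V_t = 1.14 V, so the transistor is in cutoff.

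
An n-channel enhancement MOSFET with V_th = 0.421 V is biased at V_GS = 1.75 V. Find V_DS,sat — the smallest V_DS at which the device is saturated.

The boundary between triode and saturation is V_DS = V_GS − V_th = V_ov.
V_ov = 1.75 − 0.421 = 1.33 V.

V_DS,sat = 1.33 V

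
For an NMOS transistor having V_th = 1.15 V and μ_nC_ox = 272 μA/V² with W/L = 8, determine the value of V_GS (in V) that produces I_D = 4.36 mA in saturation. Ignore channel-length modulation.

k_n = μ_nC_ox · (W/L) = 2.176 mA/V².
In saturation I_D = ½ k_n (V_GS − V_th)², so V_GS − V_th = √(2 I_D / k_n) = √(2 × 4.36 / 2.176) = 2 V.
V_GS = 1.15 + 2 = 3.15 V.

V_GS = 3.15 V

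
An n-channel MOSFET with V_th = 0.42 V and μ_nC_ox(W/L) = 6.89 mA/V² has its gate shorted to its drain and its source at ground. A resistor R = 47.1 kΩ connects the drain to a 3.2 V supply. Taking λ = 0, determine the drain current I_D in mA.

I_D = 0.0563 mA

With gate tied to drain, V_GS = V_DS ≥ V_GS − V_th, so the device is in saturation.
KCL at the drain: ½ k_n (V_GS − V_th)² = (V_DD − V_GS)/R.
Let x = V_GS − 0.42. Then 162 x² + x − 2.78 = 0, giving x = 0.128 V (positive root), so V_GS = 0.548 V.
I_D = (V_DD − V_GS)/R = (3.2 − 0.548) / 47.1 = 0.0563 mA.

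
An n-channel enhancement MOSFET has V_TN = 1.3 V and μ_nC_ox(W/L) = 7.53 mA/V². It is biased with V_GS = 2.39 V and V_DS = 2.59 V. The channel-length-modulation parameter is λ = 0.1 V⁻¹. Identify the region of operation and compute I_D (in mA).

V_ov = V_GS − V_TN = 2.39 − 1.3 = 1.09 V.
Since V_DS = 2.59 V ≥ V_ov = 1.09 V, the device is in saturation.
I_D = ½ k_n V_ov² (1 + λ V_DS) = 0.5 × 7.53 × 1.09² × (1 + 0.1 × 2.59) = 5.63 mA.

Saturation; I_D = 5.63 mA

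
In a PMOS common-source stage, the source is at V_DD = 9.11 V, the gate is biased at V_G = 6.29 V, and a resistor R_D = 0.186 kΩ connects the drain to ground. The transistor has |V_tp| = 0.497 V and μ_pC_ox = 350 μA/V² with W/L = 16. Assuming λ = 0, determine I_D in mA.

V_SG = V_DD − V_G = 9.11 − 6.29 = 2.82 V, so V_ov = 2.82 − 0.497 = 2.32 V.
k_p = μ_pC_ox · (W/L) = 5.6 mA/V².
Assume saturation: I_D = ½ k_p V_ov² = 0.5 × 5.6 × 2.32² = 15.1 mA, giving V_SD = V_DD − I_D R_D = 9.11 − 15.1 × 0.186 = 6.3 V.
V_SD = 6.3 V ≥ V_ov = 2.32 V, confirming saturation.

I_D = 15.1 mA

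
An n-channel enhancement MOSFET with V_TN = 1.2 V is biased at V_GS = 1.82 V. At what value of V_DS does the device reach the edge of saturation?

The boundary between triode and saturation is V_DS = V_GS − V_TN = V_ov.
V_ov = 1.82 − 1.2 = 0.62 V.

V_DS,sat = 0.620 V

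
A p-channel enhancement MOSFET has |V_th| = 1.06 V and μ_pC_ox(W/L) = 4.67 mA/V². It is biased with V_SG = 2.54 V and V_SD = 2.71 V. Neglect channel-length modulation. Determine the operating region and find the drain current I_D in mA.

Saturation; I_D = 5.11 mA

V_ov = V_SG − |V_th| = 2.54 − 1.06 = 1.48 V.
Since V_SD = 2.71 V ≥ V_ov = 1.48 V, the device is in saturation.
I_D = ½ k_p V_ov² = 0.5 × 4.67 × 1.48² = 5.11 mA.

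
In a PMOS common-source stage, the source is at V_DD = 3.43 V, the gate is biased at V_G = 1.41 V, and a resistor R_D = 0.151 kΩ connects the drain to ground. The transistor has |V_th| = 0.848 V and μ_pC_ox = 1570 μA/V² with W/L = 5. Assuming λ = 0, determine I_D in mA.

V_SG = V_DD − V_G = 3.43 − 1.41 = 2.02 V, so V_ov = 2.02 − 0.848 = 1.17 V.
k_p = μ_pC_ox · (W/L) = 7.85 mA/V².
Assume saturation: I_D = ½ k_p V_ov² = 0.5 × 7.85 × 1.17² = 5.39 mA, giving V_SD = V_DD − I_D R_D = 3.43 − 5.39 × 0.151 = 2.62 V.
V_SD = 2.62 V ≥ V_ov = 1.17 V, confirming saturation.

I_D = 5.39 mA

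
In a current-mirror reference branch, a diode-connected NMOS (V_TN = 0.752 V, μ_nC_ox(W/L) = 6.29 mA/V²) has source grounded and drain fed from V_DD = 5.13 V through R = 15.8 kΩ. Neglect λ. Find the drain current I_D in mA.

I_D = 0.259 mA

With gate tied to drain, V_GS = V_DS ≥ V_GS − V_TN, so the device is in saturation.
KCL at the drain: ½ k_n (V_GS − V_TN)² = (V_DD − V_GS)/R.
Let x = V_GS − 0.752. Then 49.7 x² + x − 4.378 = 0, giving x = 0.287 V (positive root), so V_GS = 1.04 V.
I_D = (V_DD − V_GS)/R = (5.13 − 1.04) / 15.8 = 0.259 mA.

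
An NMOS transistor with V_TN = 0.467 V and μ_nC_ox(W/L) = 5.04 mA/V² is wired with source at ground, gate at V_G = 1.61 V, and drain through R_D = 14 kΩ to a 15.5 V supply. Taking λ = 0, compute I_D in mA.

I_D = 1.09 mA

V_GS = V_G = 1.61 V, so V_ov = 1.61 − 0.467 = 1.14 V.
Assume saturation: I_D = ½ k_n V_ov² = 0.5 × 5.04 × 1.14² = 3.29 mA, giving V_DS = V_DD − I_D R_D = 15.5 − 3.29 × 14 = -30.6 V.
But -30.6 V < V_ov = 1.14 V, so the device is actually in triode.
In triode I_D = k_n[V_ov V_DS − ½ V_DS²] and I_D = (V_DD − V_DS)/R_D. Equating: 35.3 V_DS² − 81.65 V_DS + 15.5 = 0, giving V_DS = 0.209 V (the root below V_ov).
I_D = (15.5 − 0.209) / 14 = 1.09 mA.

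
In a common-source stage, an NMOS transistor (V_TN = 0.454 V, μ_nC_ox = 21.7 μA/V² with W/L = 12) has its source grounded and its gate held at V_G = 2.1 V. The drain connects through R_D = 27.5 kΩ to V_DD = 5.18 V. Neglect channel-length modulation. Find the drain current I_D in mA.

V_GS = V_G = 2.1 V, so V_ov = 2.1 − 0.454 = 1.65 V.
k_n = μ_nC_ox · (W/L) = 0.2604 mA/V².
Assume saturation: I_D = ½ k_n V_ov² = 0.5 × 0.2604 × 1.65² = 0.353 mA, giving V_DS = V_DD − I_D R_D = 5.18 − 0.353 × 27.5 = -4.52 V.
But -4.52 V < V_ov = 1.65 V, so the device is actually in triode.
In triode I_D = k_n[V_ov V_DS − ½ V_DS²] and I_D = (V_DD − V_DS)/R_D. Equating: 3.58 V_DS² − 12.79 V_DS + 5.18 = 0, giving V_DS = 0.466 V (the root below V_ov).
I_D = (5.18 − 0.466) / 27.5 = 0.171 mA.

I_D = 0.171 mA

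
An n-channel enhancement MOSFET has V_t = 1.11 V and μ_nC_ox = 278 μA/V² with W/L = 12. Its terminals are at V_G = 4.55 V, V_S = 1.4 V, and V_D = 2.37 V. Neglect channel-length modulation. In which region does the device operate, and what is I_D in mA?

Triode; I_D = 5.03 mA

V_GS = V_G − V_S = 4.55 − 1.4 = 3.15 V; V_DS = V_D − V_S = 2.37 − 1.4 = 0.97 V.
k_n = μ_nC_ox · (W/L) = 3.336 mA/V².
V_ov = V_GS − V_t = 3.15 − 1.11 = 2.04 V.
Since V_DS = 0.97 V < V_ov = 2.04 V, the device is in the triode region.
I_D = k_n [V_ov · V_DS − ½ V_DS²] = 3.336 × [2.04 × 0.97 − 0.5 × 0.97²] = 5.03 mA.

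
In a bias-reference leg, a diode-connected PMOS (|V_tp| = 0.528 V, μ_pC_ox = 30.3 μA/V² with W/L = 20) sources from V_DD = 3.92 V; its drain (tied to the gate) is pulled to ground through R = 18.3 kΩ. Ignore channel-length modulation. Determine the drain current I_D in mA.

With gate tied to drain, V_SG = V_SD ≥ V_SG − |V_tp|, so the device is in saturation.
k_p = μ_pC_ox · (W/L) = 0.606 mA/V².
KCL at the drain: ½ k_p (V_SG − |V_tp|)² = (V_DD − V_SG)/R.
Let x = V_SG − 0.528. Then 5.54 x² + x − 3.392 = 0, giving x = 0.697 V (positive root), so V_SG = 1.23 V.
I_D = (V_DD − V_SG)/R = (3.92 − 1.23) / 18.3 = 0.147 mA.

I_D = 0.147 mA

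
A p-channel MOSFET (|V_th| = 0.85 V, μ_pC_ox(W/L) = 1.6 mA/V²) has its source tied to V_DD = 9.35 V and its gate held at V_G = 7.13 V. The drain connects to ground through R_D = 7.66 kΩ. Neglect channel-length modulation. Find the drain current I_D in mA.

I_D = 1.13 mA

V_SG = V_DD − V_G = 9.35 − 7.13 = 2.22 V, so V_ov = 2.22 − 0.85 = 1.37 V.
Assume saturation: I_D = ½ k_p V_ov² = 0.5 × 1.6 × 1.37² = 1.5 mA, giving V_SD = V_DD − I_D R_D = 9.35 − 1.5 × 7.66 = -2.15 V.
But -2.15 V < V_ov = 1.37 V, so the device is actually in triode.
In triode I_D = k_p[V_ov V_SD − ½ V_SD²] and I_D = (V_DD − V_SD)/R_D. Equating: 6.13 V_SD² − 17.79 V_SD + 9.35 = 0, giving V_SD = 0.689 V (the root below V_ov).
I_D = (9.35 − 0.689) / 7.66 = 1.13 mA.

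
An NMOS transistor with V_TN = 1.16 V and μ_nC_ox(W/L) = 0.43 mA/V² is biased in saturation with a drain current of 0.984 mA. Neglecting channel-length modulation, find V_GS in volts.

In saturation I_D = ½ k_n (V_GS − V_TN)², so V_GS − V_TN = √(2 I_D / k_n) = √(2 × 0.984 / 0.43) = 2.14 V.
V_GS = 1.16 + 2.14 = 3.3 V.

V_GS = 3.30 V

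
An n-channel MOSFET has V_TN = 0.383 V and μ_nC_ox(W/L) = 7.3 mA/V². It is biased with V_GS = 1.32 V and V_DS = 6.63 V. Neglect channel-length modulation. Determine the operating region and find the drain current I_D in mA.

Saturation; I_D = 3.20 mA

V_ov = V_GS − V_TN = 1.32 − 0.383 = 0.937 V.
Since V_DS = 6.63 V ≥ V_ov = 0.937 V, the device is in saturation.
I_D = ½ k_n V_ov² = 0.5 × 7.3 × 0.937² = 3.2 mA.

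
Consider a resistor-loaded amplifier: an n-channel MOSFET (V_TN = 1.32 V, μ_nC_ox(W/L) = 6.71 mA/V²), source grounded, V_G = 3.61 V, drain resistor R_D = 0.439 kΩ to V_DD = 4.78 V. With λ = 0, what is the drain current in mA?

V_GS = V_G = 3.61 V, so V_ov = 3.61 − 1.32 = 2.29 V.
Assume saturation: I_D = ½ k_n V_ov² = 0.5 × 6.71 × 2.29² = 17.6 mA, giving V_DS = V_DD − I_D R_D = 4.78 − 17.6 × 0.439 = -2.94 V.
But -2.94 V < V_ov = 2.29 V, so the device is actually in triode.
In triode I_D = k_n[V_ov V_DS − ½ V_DS²] and I_D = (V_DD − V_DS)/R_D. Equating: 1.47 V_DS² − 7.746 V_DS + 4.78 = 0, giving V_DS = 0.714 V (the root below V_ov).
I_D = (4.78 − 0.714) / 0.439 = 9.26 mA.

I_D = 9.26 mA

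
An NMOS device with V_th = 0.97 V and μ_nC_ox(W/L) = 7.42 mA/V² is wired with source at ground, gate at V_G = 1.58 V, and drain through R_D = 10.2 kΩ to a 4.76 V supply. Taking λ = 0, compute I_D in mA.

V_GS = V_G = 1.58 V, so V_ov = 1.58 − 0.97 = 0.61 V.
Assume saturation: I_D = ½ k_n V_ov² = 0.5 × 7.42 × 0.61² = 1.38 mA, giving V_DS = V_DD − I_D R_D = 4.76 − 1.38 × 10.2 = -9.32 V.
But -9.32 V < V_ov = 0.61 V, so the device is actually in triode.
In triode I_D = k_n[V_ov V_DS − ½ V_DS²] and I_D = (V_DD − V_DS)/R_D. Equating: 37.8 V_DS² − 47.17 V_DS + 4.76 = 0, giving V_DS = 0.111 V (the root below V_ov).
I_D = (4.76 − 0.111) / 10.2 = 0.456 mA.

I_D = 0.456 mA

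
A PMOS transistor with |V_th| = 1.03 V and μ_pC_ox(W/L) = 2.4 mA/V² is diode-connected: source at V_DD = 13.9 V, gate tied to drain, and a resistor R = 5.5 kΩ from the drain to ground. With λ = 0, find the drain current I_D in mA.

I_D = 2.10 mA

With gate tied to drain, V_SG = V_SD ≥ V_SG − |V_th|, so the device is in saturation.
KCL at the drain: ½ k_p (V_SG − |V_th|)² = (V_DD − V_SG)/R.
Let x = V_SG − 1.03. Then 6.6 x² + x − 12.87 = 0, giving x = 1.32 V (positive root), so V_SG = 2.35 V.
I_D = (V_DD − V_SG)/R = (13.9 − 2.35) / 5.5 = 2.1 mA.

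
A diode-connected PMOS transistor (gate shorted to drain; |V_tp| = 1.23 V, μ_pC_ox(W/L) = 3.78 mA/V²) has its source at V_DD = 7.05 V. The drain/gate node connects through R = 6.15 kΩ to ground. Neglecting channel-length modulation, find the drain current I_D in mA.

With gate tied to drain, V_SG = V_SD ≥ V_SG − |V_tp|, so the device is in saturation.
KCL at the drain: ½ k_p (V_SG − |V_tp|)² = (V_DD − V_SG)/R.
Let x = V_SG − 1.23. Then 11.6 x² + x − 5.82 = 0, giving x = 0.666 V (positive root), so V_SG = 1.9 V.
I_D = (V_DD − V_SG)/R = (7.05 − 1.9) / 6.15 = 0.838 mA.

I_D = 0.838 mA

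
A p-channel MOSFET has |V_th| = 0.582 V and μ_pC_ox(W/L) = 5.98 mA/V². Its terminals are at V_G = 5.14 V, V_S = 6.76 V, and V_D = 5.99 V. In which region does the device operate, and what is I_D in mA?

Triode; I_D = 3.01 mA

V_SG = V_S − V_G = 6.76 − 5.14 = 1.62 V; V_SD = V_S − V_D = 6.76 − 5.99 = 0.77 V.
V_ov = V_SG − |V_th| = 1.62 − 0.582 = 1.04 V.
Since V_SD = 0.77 V < V_ov = 1.04 V, the device is in the triode region.
I_D = k_p [V_ov · V_SD − ½ V_SD²] = 5.98 × [1.04 × 0.77 − 0.5 × 0.77²] = 3.01 mA.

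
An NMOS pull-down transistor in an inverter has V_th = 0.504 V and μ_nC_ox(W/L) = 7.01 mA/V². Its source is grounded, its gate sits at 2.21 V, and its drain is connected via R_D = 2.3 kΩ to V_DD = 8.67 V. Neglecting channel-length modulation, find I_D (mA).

I_D = 3.62 mA

V_GS = V_G = 2.21 V, so V_ov = 2.21 − 0.504 = 1.71 V.
Assume saturation: I_D = ½ k_n V_ov² = 0.5 × 7.01 × 1.71² = 10.2 mA, giving V_DS = V_DD − I_D R_D = 8.67 − 10.2 × 2.3 = -14.8 V.
But -14.8 V < V_ov = 1.71 V, so the device is actually in triode.
In triode I_D = k_n[V_ov V_DS − ½ V_DS²] and I_D = (V_DD − V_DS)/R_D. Equating: 8.06 V_DS² − 28.51 V_DS + 8.67 = 0, giving V_DS = 0.336 V (the root below V_ov).
I_D = (8.67 − 0.336) / 2.3 = 3.62 mA.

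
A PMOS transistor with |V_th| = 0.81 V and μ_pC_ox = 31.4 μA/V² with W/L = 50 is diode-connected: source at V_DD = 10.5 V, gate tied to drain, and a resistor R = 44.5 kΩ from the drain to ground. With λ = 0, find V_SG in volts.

V_SG = 1.32 V

With gate tied to drain, V_SG = V_SD ≥ V_SG − |V_th|, so the device is in saturation.
k_p = μ_pC_ox · (W/L) = 1.57 mA/V².
KCL at the drain: ½ k_p (V_SG − |V_th|)² = (V_DD − V_SG)/R.
Let x = V_SG − 0.81. Then 34.9 x² + x − 9.69 = 0, giving x = 0.513 V (positive root), so V_SG = 1.32 V.
I_D = (V_DD − V_SG)/R = (10.5 − 1.32) / 44.5 = 0.206 mA.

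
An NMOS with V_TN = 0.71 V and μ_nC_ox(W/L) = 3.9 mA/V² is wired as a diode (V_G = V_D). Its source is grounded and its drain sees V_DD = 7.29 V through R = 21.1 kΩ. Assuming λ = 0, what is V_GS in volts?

V_GS = 1.10 V

With gate tied to drain, V_GS = V_DS ≥ V_GS − V_TN, so the device is in saturation.
KCL at the drain: ½ k_n (V_GS − V_TN)² = (V_DD − V_GS)/R.
Let x = V_GS − 0.71. Then 41.1 x² + x − 6.58 = 0, giving x = 0.388 V (positive root), so V_GS = 1.1 V.
I_D = (V_DD − V_GS)/R = (7.29 − 1.1) / 21.1 = 0.293 mA.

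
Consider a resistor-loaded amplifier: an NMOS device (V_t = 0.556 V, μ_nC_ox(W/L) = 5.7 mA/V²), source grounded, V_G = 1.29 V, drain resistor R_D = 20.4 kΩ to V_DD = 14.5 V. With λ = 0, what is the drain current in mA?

I_D = 0.701 mA

V_GS = V_G = 1.29 V, so V_ov = 1.29 − 0.556 = 0.734 V.
Assume saturation: I_D = ½ k_n V_ov² = 0.5 × 5.7 × 0.734² = 1.54 mA, giving V_DS = V_DD − I_D R_D = 14.5 − 1.54 × 20.4 = -16.8 V.
But -16.8 V < V_ov = 0.734 V, so the device is actually in triode.
In triode I_D = k_n[V_ov V_DS − ½ V_DS²] and I_D = (V_DD − V_DS)/R_D. Equating: 58.1 V_DS² − 86.35 V_DS + 14.5 = 0, giving V_DS = 0.193 V (the root below V_ov).
I_D = (14.5 − 0.193) / 20.4 = 0.701 mA.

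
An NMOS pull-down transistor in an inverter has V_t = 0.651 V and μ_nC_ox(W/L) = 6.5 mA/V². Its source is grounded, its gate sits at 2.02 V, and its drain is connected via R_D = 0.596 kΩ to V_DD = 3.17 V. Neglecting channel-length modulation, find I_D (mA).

I_D = 4.28 mA

V_GS = V_G = 2.02 V, so V_ov = 2.02 − 0.651 = 1.37 V.
Assume saturation: I_D = ½ k_n V_ov² = 0.5 × 6.5 × 1.37² = 6.09 mA, giving V_DS = V_DD − I_D R_D = 3.17 − 6.09 × 0.596 = -0.46 V.
But -0.46 V < V_ov = 1.37 V, so the device is actually in triode.
In triode I_D = k_n[V_ov V_DS − ½ V_DS²] and I_D = (V_DD − V_DS)/R_D. Equating: 1.94 V_DS² − 6.304 V_DS + 3.17 = 0, giving V_DS = 0.622 V (the root below V_ov).
I_D = (3.17 − 0.622) / 0.596 = 4.28 mA.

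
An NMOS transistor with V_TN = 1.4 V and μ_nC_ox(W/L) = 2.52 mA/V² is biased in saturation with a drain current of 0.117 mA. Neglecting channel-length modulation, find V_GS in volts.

In saturation I_D = ½ k_n (V_GS − V_TN)², so V_GS − V_TN = √(2 I_D / k_n) = √(2 × 0.117 / 2.52) = 0.305 V.
V_GS = 1.4 + 0.305 = 1.7 V.

V_GS = 1.70 V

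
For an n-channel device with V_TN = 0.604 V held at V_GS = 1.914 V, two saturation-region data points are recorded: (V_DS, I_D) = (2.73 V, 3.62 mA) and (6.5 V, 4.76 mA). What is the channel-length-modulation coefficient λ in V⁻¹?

λ = 0.108 V⁻¹

With V_GS fixed, I_D ∝ (1 + λ V_DS) in saturation, so I_D2/I_D1 = (1 + λ V_DS2)/(1 + λ V_DS1).
4.76/3.62 = 1.315 = (1 + 6.5 λ)/(1 + 2.73 λ).
Solving: λ (I_D1 V_DS2 − I_D2 V_DS1) = I_D2 − I_D1, so λ = (4.76 − 3.62) / (3.62 × 6.5 − 4.76 × 2.73) = 1.14 / 10.5 = 0.108 V⁻¹.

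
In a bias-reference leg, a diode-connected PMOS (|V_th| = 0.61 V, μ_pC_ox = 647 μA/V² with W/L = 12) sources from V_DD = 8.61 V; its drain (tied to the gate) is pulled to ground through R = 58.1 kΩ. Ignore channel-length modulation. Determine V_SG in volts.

V_SG = 0.796 V

With gate tied to drain, V_SG = V_SD ≥ V_SG − |V_th|, so the device is in saturation.
k_p = μ_pC_ox · (W/L) = 7.764 mA/V².
KCL at the drain: ½ k_p (V_SG − |V_th|)² = (V_DD − V_SG)/R.
Let x = V_SG − 0.61. Then 226 x² + x − 8 = 0, giving x = 0.186 V (positive root), so V_SG = 0.796 V.
I_D = (V_DD − V_SG)/R = (8.61 − 0.796) / 58.1 = 0.134 mA.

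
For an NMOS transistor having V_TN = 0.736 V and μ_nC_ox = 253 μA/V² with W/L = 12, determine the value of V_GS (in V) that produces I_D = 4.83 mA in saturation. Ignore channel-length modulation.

V_GS = 2.52 V

k_n = μ_nC_ox · (W/L) = 3.036 mA/V².
In saturation I_D = ½ k_n (V_GS − V_TN)², so V_GS − V_TN = √(2 I_D / k_n) = √(2 × 4.83 / 3.036) = 1.78 V.
V_GS = 0.736 + 1.78 = 2.52 V.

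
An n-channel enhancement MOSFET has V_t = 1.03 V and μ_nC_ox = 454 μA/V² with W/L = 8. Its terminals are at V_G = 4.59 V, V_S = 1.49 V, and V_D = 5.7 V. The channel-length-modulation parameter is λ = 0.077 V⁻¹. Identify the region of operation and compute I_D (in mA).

V_GS = V_G − V_S = 4.59 − 1.49 = 3.1 V; V_DS = V_D − V_S = 5.7 − 1.49 = 4.21 V.
k_n = μ_nC_ox · (W/L) = 3.632 mA/V².
V_ov = V_GS − V_t = 3.1 − 1.03 = 2.07 V.
Since V_DS = 4.21 V ≥ V_ov = 2.07 V, the device is in saturation.
I_D = ½ k_n V_ov² (1 + λ V_DS) = 0.5 × 3.632 × 2.07² × (1 + 0.077 × 4.21) = 10.3 mA.

Saturation; I_D = 10.3 mA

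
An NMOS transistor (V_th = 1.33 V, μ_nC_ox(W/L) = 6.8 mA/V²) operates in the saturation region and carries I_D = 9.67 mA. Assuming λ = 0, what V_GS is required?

V_GS = 3.02 V

In saturation I_D = ½ k_n (V_GS − V_th)², so V_GS − V_th = √(2 I_D / k_n) = √(2 × 9.67 / 6.8) = 1.69 V.
V_GS = 1.33 + 1.69 = 3.02 V.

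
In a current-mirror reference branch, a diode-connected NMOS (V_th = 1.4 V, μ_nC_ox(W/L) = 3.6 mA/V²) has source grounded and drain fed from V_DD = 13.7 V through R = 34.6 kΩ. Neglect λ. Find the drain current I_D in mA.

I_D = 0.343 mA

With gate tied to drain, V_GS = V_DS ≥ V_GS − V_th, so the device is in saturation.
KCL at the drain: ½ k_n (V_GS − V_th)² = (V_DD − V_GS)/R.
Let x = V_GS − 1.4. Then 62.3 x² + x − 12.3 = 0, giving x = 0.436 V (positive root), so V_GS = 1.84 V.
I_D = (V_DD − V_GS)/R = (13.7 − 1.84) / 34.6 = 0.343 mA.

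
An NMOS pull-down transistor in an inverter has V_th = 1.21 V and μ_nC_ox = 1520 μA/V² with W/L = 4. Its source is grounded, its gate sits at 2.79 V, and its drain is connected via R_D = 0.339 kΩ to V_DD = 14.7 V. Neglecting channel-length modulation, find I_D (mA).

I_D = 7.59 mA

V_GS = V_G = 2.79 V, so V_ov = 2.79 − 1.21 = 1.58 V.
k_n = μ_nC_ox · (W/L) = 6.08 mA/V².
Assume saturation: I_D = ½ k_n V_ov² = 0.5 × 6.08 × 1.58² = 7.59 mA, giving V_DS = V_DD − I_D R_D = 14.7 − 7.59 × 0.339 = 12.1 V.
V_DS = 12.1 V ≥ V_ov = 1.58 V, confirming saturation.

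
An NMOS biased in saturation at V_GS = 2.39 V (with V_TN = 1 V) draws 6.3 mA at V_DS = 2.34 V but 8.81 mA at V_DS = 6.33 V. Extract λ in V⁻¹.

With V_GS fixed, I_D ∝ (1 + λ V_DS) in saturation, so I_D2/I_D1 = (1 + λ V_DS2)/(1 + λ V_DS1).
8.81/6.3 = 1.398 = (1 + 6.33 λ)/(1 + 2.34 λ).
Solving: λ (I_D1 V_DS2 − I_D2 V_DS1) = I_D2 − I_D1, so λ = (8.81 − 6.3) / (6.3 × 6.33 − 8.81 × 2.34) = 2.51 / 19.3 = 0.13 V⁻¹.

λ = 0.130 V⁻¹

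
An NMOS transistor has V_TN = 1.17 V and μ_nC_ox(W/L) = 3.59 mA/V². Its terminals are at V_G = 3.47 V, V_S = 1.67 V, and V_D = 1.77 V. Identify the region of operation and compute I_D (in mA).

Triode; I_D = 0.208 mA

V_GS = V_G − V_S = 3.47 − 1.67 = 1.8 V; V_DS = V_D − V_S = 1.77 − 1.67 = 0.1 V.
V_ov = V_GS − V_TN = 1.8 − 1.17 = 0.63 V.
Since V_DS = 0.1 V < V_ov = 0.63 V, the device is in the triode region.
I_D = k_n [V_ov · V_DS − ½ V_DS²] = 3.59 × [0.63 × 0.1 − 0.5 × 0.1²] = 0.208 mA.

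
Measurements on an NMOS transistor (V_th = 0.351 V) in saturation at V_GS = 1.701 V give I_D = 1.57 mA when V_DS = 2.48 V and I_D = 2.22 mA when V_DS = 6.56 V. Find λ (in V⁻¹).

With V_GS fixed, I_D ∝ (1 + λ V_DS) in saturation, so I_D2/I_D1 = (1 + λ V_DS2)/(1 + λ V_DS1).
2.22/1.57 = 1.414 = (1 + 6.56 λ)/(1 + 2.48 λ).
Solving: λ (I_D1 V_DS2 − I_D2 V_DS1) = I_D2 − I_D1, so λ = (2.22 − 1.57) / (1.57 × 6.56 − 2.22 × 2.48) = 0.65 / 4.79 = 0.136 V⁻¹.

λ = 0.136 V⁻¹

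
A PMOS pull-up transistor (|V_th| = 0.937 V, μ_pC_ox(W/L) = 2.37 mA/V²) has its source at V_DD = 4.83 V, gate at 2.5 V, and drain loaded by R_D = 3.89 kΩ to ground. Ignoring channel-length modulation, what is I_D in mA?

I_D = 1.14 mA

V_SG = V_DD − V_G = 4.83 − 2.5 = 2.33 V, so V_ov = 2.33 − 0.937 = 1.39 V.
Assume saturation: I_D = ½ k_p V_ov² = 0.5 × 2.37 × 1.39² = 2.3 mA, giving V_SD = V_DD − I_D R_D = 4.83 − 2.3 × 3.89 = -4.11 V.
But -4.11 V < V_ov = 1.39 V, so the device is actually in triode.
In triode I_D = k_p[V_ov V_SD − ½ V_SD²] and I_D = (V_DD − V_SD)/R_D. Equating: 4.61 V_SD² − 13.84 V_SD + 4.83 = 0, giving V_SD = 0.403 V (the root below V_ov).
I_D = (4.83 − 0.403) / 3.89 = 1.14 mA.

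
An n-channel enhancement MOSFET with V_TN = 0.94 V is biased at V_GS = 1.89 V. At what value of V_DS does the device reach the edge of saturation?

V_DS,sat = 0.950 V

The boundary between triode and saturation is V_DS = V_GS − V_TN = V_ov.
V_ov = 1.89 − 0.94 = 0.95 V.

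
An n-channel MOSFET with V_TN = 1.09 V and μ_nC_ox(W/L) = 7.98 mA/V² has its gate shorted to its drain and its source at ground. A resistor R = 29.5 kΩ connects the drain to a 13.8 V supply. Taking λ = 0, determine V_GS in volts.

V_GS = 1.41 V

With gate tied to drain, V_GS = V_DS ≥ V_GS − V_TN, so the device is in saturation.
KCL at the drain: ½ k_n (V_GS − V_TN)² = (V_DD − V_GS)/R.
Let x = V_GS − 1.09. Then 118 x² + x − 12.71 = 0, giving x = 0.324 V (positive root), so V_GS = 1.41 V.
I_D = (V_DD − V_GS)/R = (13.8 − 1.41) / 29.5 = 0.42 mA.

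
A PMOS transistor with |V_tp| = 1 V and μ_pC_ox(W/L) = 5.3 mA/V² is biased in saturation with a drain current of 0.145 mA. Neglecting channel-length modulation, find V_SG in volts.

In saturation I_D = ½ k_p (V_SG − |V_tp|)², so V_SG − |V_tp| = √(2 I_D / k_p) = √(2 × 0.145 / 5.3) = 0.234 V.
V_SG = 1 + 0.234 = 1.23 V.

V_SG = 1.23 V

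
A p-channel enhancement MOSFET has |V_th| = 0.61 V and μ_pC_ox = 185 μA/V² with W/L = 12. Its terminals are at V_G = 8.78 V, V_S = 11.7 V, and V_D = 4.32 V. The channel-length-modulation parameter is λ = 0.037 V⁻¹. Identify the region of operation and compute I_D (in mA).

V_SG = V_S − V_G = 11.7 − 8.78 = 2.92 V; V_SD = V_S − V_D = 11.7 − 4.32 = 7.38 V.
k_p = μ_pC_ox · (W/L) = 2.22 mA/V².
V_ov = V_SG − |V_th| = 2.92 − 0.61 = 2.31 V.
Since V_SD = 7.38 V ≥ V_ov = 2.31 V, the device is in saturation.
I_D = ½ k_p V_ov² (1 + λ V_SD) = 0.5 × 2.22 × 2.31² × (1 + 0.037 × 7.38) = 7.54 mA.

Saturation; I_D = 7.54 mA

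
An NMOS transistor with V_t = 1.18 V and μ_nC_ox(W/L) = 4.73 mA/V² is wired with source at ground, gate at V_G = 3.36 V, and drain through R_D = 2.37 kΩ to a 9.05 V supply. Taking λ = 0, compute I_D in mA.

V_GS = V_G = 3.36 V, so V_ov = 3.36 − 1.18 = 2.18 V.
Assume saturation: I_D = ½ k_n V_ov² = 0.5 × 4.73 × 2.18² = 11.2 mA, giving V_DS = V_DD − I_D R_D = 9.05 − 11.2 × 2.37 = -17.6 V.
But -17.6 V < V_ov = 2.18 V, so the device is actually in triode.
In triode I_D = k_n[V_ov V_DS − ½ V_DS²] and I_D = (V_DD − V_DS)/R_D. Equating: 5.61 V_DS² − 25.44 V_DS + 9.05 = 0, giving V_DS = 0.389 V (the root below V_ov).
I_D = (9.05 − 0.389) / 2.37 = 3.65 mA.

I_D = 3.65 mA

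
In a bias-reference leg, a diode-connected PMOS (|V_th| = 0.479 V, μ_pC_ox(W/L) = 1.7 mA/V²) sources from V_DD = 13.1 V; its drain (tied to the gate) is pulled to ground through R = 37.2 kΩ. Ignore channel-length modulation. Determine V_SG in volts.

With gate tied to drain, V_SG = V_SD ≥ V_SG − |V_th|, so the device is in saturation.
KCL at the drain: ½ k_p (V_SG − |V_th|)² = (V_DD − V_SG)/R.
Let x = V_SG − 0.479. Then 31.6 x² + x − 12.62 = 0, giving x = 0.616 V (positive root), so V_SG = 1.1 V.
I_D = (V_DD − V_SG)/R = (13.1 − 1.1) / 37.2 = 0.323 mA.

V_SG = 1.10 V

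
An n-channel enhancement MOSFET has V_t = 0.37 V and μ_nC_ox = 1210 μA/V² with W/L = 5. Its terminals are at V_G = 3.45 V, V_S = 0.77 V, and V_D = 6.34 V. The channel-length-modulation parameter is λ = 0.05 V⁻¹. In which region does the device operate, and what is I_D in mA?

V_GS = V_G − V_S = 3.45 − 0.77 = 2.68 V; V_DS = V_D − V_S = 6.34 − 0.77 = 5.57 V.
k_n = μ_nC_ox · (W/L) = 6.05 mA/V².
V_ov = V_GS − V_t = 2.68 − 0.37 = 2.31 V.
Since V_DS = 5.57 V ≥ V_ov = 2.31 V, the device is in saturation.
I_D = ½ k_n V_ov² (1 + λ V_DS) = 0.5 × 6.05 × 2.31² × (1 + 0.05 × 5.57) = 20.6 mA.

Saturation; I_D = 20.6 mA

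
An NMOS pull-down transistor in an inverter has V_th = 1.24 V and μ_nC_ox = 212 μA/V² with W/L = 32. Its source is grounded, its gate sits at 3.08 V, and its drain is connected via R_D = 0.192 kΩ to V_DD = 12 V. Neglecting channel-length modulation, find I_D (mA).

V_GS = V_G = 3.08 V, so V_ov = 3.08 − 1.24 = 1.84 V.
k_n = μ_nC_ox · (W/L) = 6.784 mA/V².
Assume saturation: I_D = ½ k_n V_ov² = 0.5 × 6.784 × 1.84² = 11.5 mA, giving V_DS = V_DD − I_D R_D = 12 − 11.5 × 0.192 = 9.8 V.
V_DS = 9.8 V ≥ V_ov = 1.84 V, confirming saturation.

I_D = 11.5 mA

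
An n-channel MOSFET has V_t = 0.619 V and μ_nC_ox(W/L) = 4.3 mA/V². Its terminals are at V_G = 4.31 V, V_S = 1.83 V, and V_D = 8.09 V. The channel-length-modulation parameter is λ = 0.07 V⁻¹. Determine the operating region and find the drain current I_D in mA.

Saturation; I_D = 10.7 mA

V_GS = V_G − V_S = 4.31 − 1.83 = 2.48 V; V_DS = V_D − V_S = 8.09 − 1.83 = 6.26 V.
V_ov = V_GS − V_t = 2.48 − 0.619 = 1.86 V.
Since V_DS = 6.26 V ≥ V_ov = 1.86 V, the device is in saturation.
I_D = ½ k_n V_ov² (1 + λ V_DS) = 0.5 × 4.3 × 1.86² × (1 + 0.07 × 6.26) = 10.7 mA.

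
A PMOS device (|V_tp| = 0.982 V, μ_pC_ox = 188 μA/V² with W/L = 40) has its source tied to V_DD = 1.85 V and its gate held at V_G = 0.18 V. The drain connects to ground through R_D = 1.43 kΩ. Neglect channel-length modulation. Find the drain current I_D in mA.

V_SG = V_DD − V_G = 1.85 − 0.18 = 1.67 V, so V_ov = 1.67 − 0.982 = 0.688 V.
k_p = μ_pC_ox · (W/L) = 7.52 mA/V².
Assume saturation: I_D = ½ k_p V_ov² = 0.5 × 7.52 × 0.688² = 1.78 mA, giving V_SD = V_DD − I_D R_D = 1.85 − 1.78 × 1.43 = -0.695 V.
But -0.695 V < V_ov = 0.688 V, so the device is actually in triode.
In triode I_D = k_p[V_ov V_SD − ½ V_SD²] and I_D = (V_DD − V_SD)/R_D. Equating: 5.38 V_SD² − 8.398 V_SD + 1.85 = 0, giving V_SD = 0.265 V (the root below V_ov).
I_D = (1.85 − 0.265) / 1.43 = 1.11 mA.

I_D = 1.11 mA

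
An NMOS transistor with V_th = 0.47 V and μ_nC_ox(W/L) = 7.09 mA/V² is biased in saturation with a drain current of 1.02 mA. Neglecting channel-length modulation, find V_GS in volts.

V_GS = 1.01 V

In saturation I_D = ½ k_n (V_GS − V_th)², so V_GS − V_th = √(2 I_D / k_n) = √(2 × 1.02 / 7.09) = 0.536 V.
V_GS = 0.47 + 0.536 = 1.01 V.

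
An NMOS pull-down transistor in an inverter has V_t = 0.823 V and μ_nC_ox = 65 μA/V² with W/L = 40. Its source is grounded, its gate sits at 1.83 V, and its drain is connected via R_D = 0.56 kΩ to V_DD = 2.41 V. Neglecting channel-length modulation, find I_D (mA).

V_GS = V_G = 1.83 V, so V_ov = 1.83 − 0.823 = 1.01 V.
k_n = μ_nC_ox · (W/L) = 2.6 mA/V².
Assume saturation: I_D = ½ k_n V_ov² = 0.5 × 2.6 × 1.01² = 1.32 mA, giving V_DS = V_DD − I_D R_D = 2.41 − 1.32 × 0.56 = 1.67 V.
V_DS = 1.67 V ≥ V_ov = 1.01 V, confirming saturation.

I_D = 1.32 mA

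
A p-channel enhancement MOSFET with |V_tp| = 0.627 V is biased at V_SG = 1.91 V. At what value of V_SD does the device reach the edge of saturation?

V_SD,sat = 1.28 V

The boundary between triode and saturation is V_SD = V_SG − |V_tp| = V_ov.
V_ov = 1.91 − 0.627 = 1.28 V.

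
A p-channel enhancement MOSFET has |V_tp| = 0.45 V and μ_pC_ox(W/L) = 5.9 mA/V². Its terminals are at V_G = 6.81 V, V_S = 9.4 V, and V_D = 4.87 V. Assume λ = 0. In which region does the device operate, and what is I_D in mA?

V_SG = V_S − V_G = 9.4 − 6.81 = 2.59 V; V_SD = V_S − V_D = 9.4 − 4.87 = 4.53 V.
V_ov = V_SG − |V_tp| = 2.59 − 0.45 = 2.14 V.
Since V_SD = 4.53 V ≥ V_ov = 2.14 V, the device is in saturation.
I_D = ½ k_p V_ov² = 0.5 × 5.9 × 2.14² = 13.5 mA.

Saturation; I_D = 13.5 mA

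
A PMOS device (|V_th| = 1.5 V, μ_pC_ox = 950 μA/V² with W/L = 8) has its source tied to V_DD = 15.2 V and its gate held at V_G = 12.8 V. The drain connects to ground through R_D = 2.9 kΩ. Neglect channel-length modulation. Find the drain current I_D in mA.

I_D = 3.08 mA

V_SG = V_DD − V_G = 15.2 − 12.8 = 2.4 V, so V_ov = 2.4 − 1.5 = 0.9 V.
k_p = μ_pC_ox · (W/L) = 7.6 mA/V².
Assume saturation: I_D = ½ k_p V_ov² = 0.5 × 7.6 × 0.9² = 3.08 mA, giving V_SD = V_DD − I_D R_D = 15.2 − 3.08 × 2.9 = 6.27 V.
V_SD = 6.27 V ≥ V_ov = 0.9 V, confirming saturation.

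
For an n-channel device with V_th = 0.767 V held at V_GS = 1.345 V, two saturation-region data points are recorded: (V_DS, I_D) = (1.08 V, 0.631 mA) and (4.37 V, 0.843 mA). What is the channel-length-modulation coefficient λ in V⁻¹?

λ = 0.115 V⁻¹

With V_GS fixed, I_D ∝ (1 + λ V_DS) in saturation, so I_D2/I_D1 = (1 + λ V_DS2)/(1 + λ V_DS1).
0.843/0.631 = 1.336 = (1 + 4.37 λ)/(1 + 1.08 λ).
Solving: λ (I_D1 V_DS2 − I_D2 V_DS1) = I_D2 − I_D1, so λ = (0.843 − 0.631) / (0.631 × 4.37 − 0.843 × 1.08) = 0.212 / 1.85 = 0.115 V⁻¹.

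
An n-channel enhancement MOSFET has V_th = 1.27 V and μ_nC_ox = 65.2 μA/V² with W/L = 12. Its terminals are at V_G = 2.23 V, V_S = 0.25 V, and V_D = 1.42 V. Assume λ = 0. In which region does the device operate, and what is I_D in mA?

Saturation; I_D = 0.197 mA

V_GS = V_G − V_S = 2.23 − 0.25 = 1.98 V; V_DS = V_D − V_S = 1.42 − 0.25 = 1.17 V.
k_n = μ_nC_ox · (W/L) = 0.7824 mA/V².
V_ov = V_GS − V_th = 1.98 − 1.27 = 0.71 V.
Since V_DS = 1.17 V ≥ V_ov = 0.71 V, the device is in saturation.
I_D = ½ k_n V_ov² = 0.5 × 0.7824 × 0.71² = 0.197 mA.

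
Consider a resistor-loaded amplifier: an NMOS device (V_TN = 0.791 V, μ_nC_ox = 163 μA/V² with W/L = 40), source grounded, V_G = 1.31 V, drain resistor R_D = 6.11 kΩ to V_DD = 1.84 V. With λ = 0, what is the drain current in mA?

V_GS = V_G = 1.31 V, so V_ov = 1.31 − 0.791 = 0.519 V.
k_n = μ_nC_ox · (W/L) = 6.52 mA/V².
Assume saturation: I_D = ½ k_n V_ov² = 0.5 × 6.52 × 0.519² = 0.878 mA, giving V_DS = V_DD − I_D R_D = 1.84 − 0.878 × 6.11 = -3.53 V.
But -3.53 V < V_ov = 0.519 V, so the device is actually in triode.
In triode I_D = k_n[V_ov V_DS − ½ V_DS²] and I_D = (V_DD − V_DS)/R_D. Equating: 19.9 V_DS² − 21.68 V_DS + 1.84 = 0, giving V_DS = 0.0928 V (the root below V_ov).
I_D = (1.84 − 0.0928) / 6.11 = 0.286 mA.

I_D = 0.286 mA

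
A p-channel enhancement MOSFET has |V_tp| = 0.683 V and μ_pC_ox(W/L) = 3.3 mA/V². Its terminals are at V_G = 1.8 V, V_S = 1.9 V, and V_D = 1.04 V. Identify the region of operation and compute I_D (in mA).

V_SG = V_S − V_G = 1.9 − 1.8 = 0.1 V; V_SD = V_S − V_D = 1.9 − 1.04 = 0.86 V.
V_SG = 0.1 V < |V_tp| = 0.683 V, so the transistor is in cutoff.

Cutoff; I_D = 0 mA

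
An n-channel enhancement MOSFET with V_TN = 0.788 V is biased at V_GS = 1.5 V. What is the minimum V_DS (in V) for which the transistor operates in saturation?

V_DS,sat = 0.712 V

The boundary between triode and saturation is V_DS = V_GS − V_TN = V_ov.
V_ov = 1.5 − 0.788 = 0.712 V.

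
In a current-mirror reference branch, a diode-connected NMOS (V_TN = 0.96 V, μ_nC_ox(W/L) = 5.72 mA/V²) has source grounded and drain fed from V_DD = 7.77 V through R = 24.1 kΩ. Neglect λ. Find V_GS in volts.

V_GS = 1.27 V

With gate tied to drain, V_GS = V_DS ≥ V_GS − V_TN, so the device is in saturation.
KCL at the drain: ½ k_n (V_GS − V_TN)² = (V_DD − V_GS)/R.
Let x = V_GS − 0.96. Then 68.9 x² + x − 6.81 = 0, giving x = 0.307 V (positive root), so V_GS = 1.27 V.
I_D = (V_DD − V_GS)/R = (7.77 − 1.27) / 24.1 = 0.27 mA.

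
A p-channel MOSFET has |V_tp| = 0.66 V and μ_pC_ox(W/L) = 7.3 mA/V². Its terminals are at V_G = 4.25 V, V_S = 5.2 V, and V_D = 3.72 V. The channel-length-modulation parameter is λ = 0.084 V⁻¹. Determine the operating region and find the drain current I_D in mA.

Saturation; I_D = 0.345 mA

V_SG = V_S − V_G = 5.2 − 4.25 = 0.95 V; V_SD = V_S − V_D = 5.2 − 3.72 = 1.48 V.
V_ov = V_SG − |V_tp| = 0.95 − 0.66 = 0.29 V.
Since V_SD = 1.48 V ≥ V_ov = 0.29 V, the device is in saturation.
I_D = ½ k_p V_ov² (1 + λ V_SD) = 0.5 × 7.3 × 0.29² × (1 + 0.084 × 1.48) = 0.345 mA.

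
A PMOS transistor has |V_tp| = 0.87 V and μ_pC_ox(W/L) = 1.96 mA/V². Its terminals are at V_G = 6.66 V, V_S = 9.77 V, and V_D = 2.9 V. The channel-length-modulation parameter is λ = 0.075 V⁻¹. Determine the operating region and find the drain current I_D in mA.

V_SG = V_S − V_G = 9.77 − 6.66 = 3.11 V; V_SD = V_S − V_D = 9.77 − 2.9 = 6.87 V.
V_ov = V_SG − |V_tp| = 3.11 − 0.87 = 2.24 V.
Since V_SD = 6.87 V ≥ V_ov = 2.24 V, the device is in saturation.
I_D = ½ k_p V_ov² (1 + λ V_SD) = 0.5 × 1.96 × 2.24² × (1 + 0.075 × 6.87) = 7.45 mA.

Saturation; I_D = 7.45 mA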